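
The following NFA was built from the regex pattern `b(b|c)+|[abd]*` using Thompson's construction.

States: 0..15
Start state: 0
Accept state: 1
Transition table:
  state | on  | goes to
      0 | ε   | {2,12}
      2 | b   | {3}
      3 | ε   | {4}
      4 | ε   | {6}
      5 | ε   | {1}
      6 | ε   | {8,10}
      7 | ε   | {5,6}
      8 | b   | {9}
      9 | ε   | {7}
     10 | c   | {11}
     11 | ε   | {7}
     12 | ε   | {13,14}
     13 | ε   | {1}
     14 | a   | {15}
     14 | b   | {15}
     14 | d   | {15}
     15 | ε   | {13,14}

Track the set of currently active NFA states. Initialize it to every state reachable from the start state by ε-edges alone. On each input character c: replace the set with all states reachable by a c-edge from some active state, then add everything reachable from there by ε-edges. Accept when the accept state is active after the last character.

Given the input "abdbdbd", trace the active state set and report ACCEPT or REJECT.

S₀ = ε-closure({0}) = {0,1,2,12,13,14}
'a' @ 1: {1,13,14,15}  (accept∈set)
'b' @ 2: {1,13,14,15}  (accept∈set)
'd' @ 3: {1,13,14,15}  (accept∈set)
'b' @ 4: {1,13,14,15}  (accept∈set)
'd' @ 5: {1,13,14,15}  (accept∈set)
'b' @ 6: {1,13,14,15}  (accept∈set)
'd' @ 7: {1,13,14,15}  (accept∈set)
end set {1,13,14,15} — state 1 in

Answer: ACCEPT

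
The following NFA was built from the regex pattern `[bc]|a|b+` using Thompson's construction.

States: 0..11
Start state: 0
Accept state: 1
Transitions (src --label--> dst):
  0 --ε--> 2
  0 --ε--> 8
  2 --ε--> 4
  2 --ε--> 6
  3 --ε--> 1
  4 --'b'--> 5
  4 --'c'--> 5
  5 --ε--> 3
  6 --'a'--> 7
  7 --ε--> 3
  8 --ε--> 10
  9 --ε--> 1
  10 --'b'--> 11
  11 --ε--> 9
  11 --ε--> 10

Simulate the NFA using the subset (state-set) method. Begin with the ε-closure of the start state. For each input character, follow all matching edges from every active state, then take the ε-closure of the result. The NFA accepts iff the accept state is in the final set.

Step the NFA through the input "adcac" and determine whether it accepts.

Answer: REJECT

Steps:
S₀ = ε-closure({0}) = {0,2,4,6,8,10}
'a' @ 1: {1,3,7}  [accepting]
'd' @ 2: {}  — no active states
rest 'cac' ignored (set empty)
end set {} — state 1 not in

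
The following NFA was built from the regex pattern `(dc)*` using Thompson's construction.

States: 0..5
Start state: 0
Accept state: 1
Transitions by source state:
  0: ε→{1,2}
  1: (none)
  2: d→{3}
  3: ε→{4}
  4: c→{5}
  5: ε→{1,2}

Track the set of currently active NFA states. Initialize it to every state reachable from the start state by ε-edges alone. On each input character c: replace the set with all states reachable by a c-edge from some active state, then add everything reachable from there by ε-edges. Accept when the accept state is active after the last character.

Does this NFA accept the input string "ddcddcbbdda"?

initial (ε-close {0}): {0,1,2}
'd' @ 1: {3,4}
'd' @ 2: {}  — state set empty
rest 'cddcbbdda' ignored (set empty)
after full input: {}  (accept=1 not in)

Answer: REJECT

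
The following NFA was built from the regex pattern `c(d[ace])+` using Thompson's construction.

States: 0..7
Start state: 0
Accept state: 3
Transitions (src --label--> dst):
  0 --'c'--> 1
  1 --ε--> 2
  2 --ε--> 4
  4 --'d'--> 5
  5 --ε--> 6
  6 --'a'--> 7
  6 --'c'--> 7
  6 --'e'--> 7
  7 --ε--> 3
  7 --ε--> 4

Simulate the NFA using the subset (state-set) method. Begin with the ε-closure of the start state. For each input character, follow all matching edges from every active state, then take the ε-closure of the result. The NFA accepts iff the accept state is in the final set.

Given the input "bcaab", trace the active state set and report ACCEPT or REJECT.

Answer: REJECT

Derivation:
S₀ = ε-closure({0}) = {0}
'b' @ 1: {}  — dead — no transitions
rest 'caab' ignored (set empty)
final: {}; accept 3 not in set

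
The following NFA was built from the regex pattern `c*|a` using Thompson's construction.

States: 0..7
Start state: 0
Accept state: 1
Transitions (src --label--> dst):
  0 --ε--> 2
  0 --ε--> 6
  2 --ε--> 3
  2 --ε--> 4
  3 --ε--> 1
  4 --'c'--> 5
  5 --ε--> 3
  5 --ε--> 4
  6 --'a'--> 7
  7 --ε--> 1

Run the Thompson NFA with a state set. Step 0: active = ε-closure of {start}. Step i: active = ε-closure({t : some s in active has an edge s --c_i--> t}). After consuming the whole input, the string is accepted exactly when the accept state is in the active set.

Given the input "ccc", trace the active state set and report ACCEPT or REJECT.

Answer: ACCEPT

Trace:
initial (ε-close {0}): {0,1,2,3,4,6}
'c' @ 1: {1,3,4,5}  ✓accept
'c' @ 2: {1,3,4,5}  ✓accept
'c' @ 3: {1,3,4,5}  ✓accept
final: {1,3,4,5}; accept 1 in set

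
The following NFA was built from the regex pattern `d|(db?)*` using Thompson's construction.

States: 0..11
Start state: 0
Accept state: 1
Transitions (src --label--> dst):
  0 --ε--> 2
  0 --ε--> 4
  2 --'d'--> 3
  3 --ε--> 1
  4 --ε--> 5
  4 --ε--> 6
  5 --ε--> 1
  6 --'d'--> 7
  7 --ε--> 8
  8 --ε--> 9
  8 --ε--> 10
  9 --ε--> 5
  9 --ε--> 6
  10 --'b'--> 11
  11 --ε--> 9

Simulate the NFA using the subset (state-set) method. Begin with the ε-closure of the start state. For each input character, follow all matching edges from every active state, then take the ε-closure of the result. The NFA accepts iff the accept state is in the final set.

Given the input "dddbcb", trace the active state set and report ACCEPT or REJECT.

Answer: REJECT

Derivation:
S₀ = ε-closure({0}) = {0,1,2,4,5,6}
'd' @ 1: {1,3,5,6,7,8,9,10}  [accepting]
'd' @ 2: {1,5,6,7,8,9,10}  [accepting]
'd' @ 3: {1,5,6,7,8,9,10}  [accepting]
'b' @ 4: {1,5,6,9,11}  [accepting]
'c' @ 5: {}  — dead — no transitions
rest 'b' ignored (set empty)
final: {}; accept 1 not in set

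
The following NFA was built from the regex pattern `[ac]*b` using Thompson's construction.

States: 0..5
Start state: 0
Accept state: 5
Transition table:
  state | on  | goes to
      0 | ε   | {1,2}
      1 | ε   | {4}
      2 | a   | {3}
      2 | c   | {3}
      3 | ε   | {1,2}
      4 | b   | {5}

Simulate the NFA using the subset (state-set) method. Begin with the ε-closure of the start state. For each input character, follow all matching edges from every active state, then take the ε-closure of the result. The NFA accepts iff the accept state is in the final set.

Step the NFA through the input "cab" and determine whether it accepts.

Answer: ACCEPT

Derivation:
start: ε-closure({0}) = {0,1,2,4}
'c' @ 1: {1,2,3,4}
'a' @ 2: {1,2,3,4}
'b' @ 3: {5}  ✓accept
final: {5}; accept 5 in set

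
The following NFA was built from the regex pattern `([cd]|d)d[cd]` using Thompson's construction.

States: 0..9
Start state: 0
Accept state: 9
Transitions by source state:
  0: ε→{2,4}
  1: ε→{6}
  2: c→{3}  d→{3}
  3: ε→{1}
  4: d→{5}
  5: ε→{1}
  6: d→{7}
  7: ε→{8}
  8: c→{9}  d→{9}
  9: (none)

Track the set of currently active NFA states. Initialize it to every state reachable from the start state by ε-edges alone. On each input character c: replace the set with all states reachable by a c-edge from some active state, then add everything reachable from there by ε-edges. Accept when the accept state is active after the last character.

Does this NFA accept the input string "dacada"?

initial (ε-close {0}): {0,2,4}
'd' @ 1: {1,3,5,6}
'a' @ 2: {}  — no active states
rest 'cada' ignored (set empty)
final: {}; accept 9 not in set

Answer: REJECT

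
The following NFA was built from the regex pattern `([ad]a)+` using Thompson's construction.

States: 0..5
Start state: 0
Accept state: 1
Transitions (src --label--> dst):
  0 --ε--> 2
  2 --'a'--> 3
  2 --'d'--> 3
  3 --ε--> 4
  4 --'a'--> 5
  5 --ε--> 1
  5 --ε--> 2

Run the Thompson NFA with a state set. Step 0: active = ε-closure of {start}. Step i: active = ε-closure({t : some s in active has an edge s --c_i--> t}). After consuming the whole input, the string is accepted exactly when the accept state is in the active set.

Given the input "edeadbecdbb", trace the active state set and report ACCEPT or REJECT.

S₀ = ε-closure({0}) = {0,2}
'e' @ 1: {}  — state set empty
rest 'deadbecdbb' ignored (set empty)
end set {} — state 1 not in

Answer: REJECT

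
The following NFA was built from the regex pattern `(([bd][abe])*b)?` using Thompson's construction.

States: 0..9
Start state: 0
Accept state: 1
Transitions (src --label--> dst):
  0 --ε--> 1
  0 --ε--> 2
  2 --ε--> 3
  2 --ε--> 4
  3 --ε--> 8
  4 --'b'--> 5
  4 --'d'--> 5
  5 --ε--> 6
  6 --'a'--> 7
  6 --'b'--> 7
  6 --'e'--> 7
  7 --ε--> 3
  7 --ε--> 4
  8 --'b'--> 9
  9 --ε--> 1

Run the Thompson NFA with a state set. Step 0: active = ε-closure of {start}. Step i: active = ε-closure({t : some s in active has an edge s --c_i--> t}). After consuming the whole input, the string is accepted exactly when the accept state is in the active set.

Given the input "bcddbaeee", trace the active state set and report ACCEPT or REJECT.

Answer: REJECT

Trace:
initial (ε-close {0}): {0,1,2,3,4,8}
'b' @ 1: {1,5,6,9}  ✓accept
'c' @ 2: {}  — dead — no transitions
rest 'ddbaeee' ignored (set empty)
after full input: {}  (accept=1 not in)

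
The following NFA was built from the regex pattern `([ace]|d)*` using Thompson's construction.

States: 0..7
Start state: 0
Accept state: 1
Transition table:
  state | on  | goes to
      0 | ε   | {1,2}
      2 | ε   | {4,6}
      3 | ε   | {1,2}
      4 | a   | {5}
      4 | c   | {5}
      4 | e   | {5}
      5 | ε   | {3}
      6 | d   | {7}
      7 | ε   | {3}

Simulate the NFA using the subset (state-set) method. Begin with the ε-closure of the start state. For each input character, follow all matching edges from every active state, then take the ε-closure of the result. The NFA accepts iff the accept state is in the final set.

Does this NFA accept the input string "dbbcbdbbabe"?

initial (ε-close {0}): {0,1,2,4,6}
'd' @ 1: {1,2,3,4,6,7}  [accepting]
'b' @ 2: {}  — state set empty
rest 'bcbdbbabe' ignored (set empty)
after full input: {}  (accept=1 not in)

Answer: REJECT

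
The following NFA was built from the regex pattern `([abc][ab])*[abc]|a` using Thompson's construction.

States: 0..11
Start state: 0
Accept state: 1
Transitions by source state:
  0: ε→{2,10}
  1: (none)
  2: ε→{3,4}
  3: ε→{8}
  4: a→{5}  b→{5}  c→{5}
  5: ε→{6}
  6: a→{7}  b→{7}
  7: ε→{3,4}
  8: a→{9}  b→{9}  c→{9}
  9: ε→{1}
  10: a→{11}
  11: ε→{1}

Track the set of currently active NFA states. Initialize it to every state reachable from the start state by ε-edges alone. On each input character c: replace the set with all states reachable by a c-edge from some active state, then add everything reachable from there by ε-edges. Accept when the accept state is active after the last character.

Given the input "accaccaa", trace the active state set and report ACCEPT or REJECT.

initial (ε-close {0}): {0,2,3,4,8,10}
'a' @ 1: {1,5,6,9,11}  (accept∈set)
'c' @ 2: {}  — dead — no transitions
rest 'caccaa' ignored (set empty)
end set {} — state 1 not in

Answer: REJECT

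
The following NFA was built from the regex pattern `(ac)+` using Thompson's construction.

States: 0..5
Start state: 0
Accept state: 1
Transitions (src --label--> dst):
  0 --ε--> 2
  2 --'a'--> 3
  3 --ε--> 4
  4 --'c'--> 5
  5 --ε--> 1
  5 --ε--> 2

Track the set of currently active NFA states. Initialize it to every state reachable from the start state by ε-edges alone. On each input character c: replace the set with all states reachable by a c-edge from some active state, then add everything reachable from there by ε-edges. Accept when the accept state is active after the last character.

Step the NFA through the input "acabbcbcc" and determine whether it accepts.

Answer: REJECT

Trace:
initial (ε-close {0}): {0,2}
'a' @ 1: {3,4}
'c' @ 2: {1,2,5}  ✓accept
'a' @ 3: {3,4}
'b' @ 4: {}  — no active states
rest 'bcbcc' ignored (set empty)
final: {}; accept 1 not in set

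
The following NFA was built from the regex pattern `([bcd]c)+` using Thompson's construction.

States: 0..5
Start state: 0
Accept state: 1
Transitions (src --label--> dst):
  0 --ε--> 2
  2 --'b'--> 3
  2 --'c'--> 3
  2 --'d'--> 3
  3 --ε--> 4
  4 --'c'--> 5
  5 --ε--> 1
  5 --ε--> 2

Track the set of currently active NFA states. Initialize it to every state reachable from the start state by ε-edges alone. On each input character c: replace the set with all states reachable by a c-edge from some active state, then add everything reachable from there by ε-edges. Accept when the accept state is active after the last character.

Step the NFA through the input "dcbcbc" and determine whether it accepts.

Answer: ACCEPT

Steps:
initial (ε-close {0}): {0,2}
'd' @ 1: {3,4}
'c' @ 2: {1,2,5}  (accept∈set)
'b' @ 3: {3,4}
'c' @ 4: {1,2,5}  (accept∈set)
'b' @ 5: {3,4}
'c' @ 6: {1,2,5}  (accept∈set)
final: {1,2,5}; accept 1 in set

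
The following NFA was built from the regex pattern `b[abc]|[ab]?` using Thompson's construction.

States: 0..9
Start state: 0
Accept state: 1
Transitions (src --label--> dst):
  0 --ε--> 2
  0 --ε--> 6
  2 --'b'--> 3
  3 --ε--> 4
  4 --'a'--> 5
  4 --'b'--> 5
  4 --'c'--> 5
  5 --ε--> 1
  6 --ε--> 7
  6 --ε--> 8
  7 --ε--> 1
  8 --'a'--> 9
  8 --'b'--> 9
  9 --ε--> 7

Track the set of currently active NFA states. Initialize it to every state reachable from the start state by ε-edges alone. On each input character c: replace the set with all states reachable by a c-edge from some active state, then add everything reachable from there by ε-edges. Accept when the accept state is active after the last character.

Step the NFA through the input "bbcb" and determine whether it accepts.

Answer: REJECT

Steps:
S₀ = ε-closure({0}) = {0,1,2,6,7,8}
'b' @ 1: {1,3,4,7,9}  ✓accept
'b' @ 2: {1,5}  ✓accept
'c' @ 3: {}  — no active states
rest 'b' ignored (set empty)
final: {}; accept 1 not in set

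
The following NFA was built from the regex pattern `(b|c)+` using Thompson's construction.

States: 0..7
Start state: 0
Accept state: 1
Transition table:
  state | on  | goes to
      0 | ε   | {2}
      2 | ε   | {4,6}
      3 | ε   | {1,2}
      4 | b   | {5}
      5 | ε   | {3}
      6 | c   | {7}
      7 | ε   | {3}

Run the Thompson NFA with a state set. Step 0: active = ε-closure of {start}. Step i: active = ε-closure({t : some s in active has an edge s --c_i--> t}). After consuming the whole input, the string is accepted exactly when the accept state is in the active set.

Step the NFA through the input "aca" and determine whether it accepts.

initial (ε-close {0}): {0,2,4,6}
'a' @ 1: {}  — dead — no transitions
rest 'ca' ignored (set empty)
final: {}; accept 1 not in set

Answer: REJECT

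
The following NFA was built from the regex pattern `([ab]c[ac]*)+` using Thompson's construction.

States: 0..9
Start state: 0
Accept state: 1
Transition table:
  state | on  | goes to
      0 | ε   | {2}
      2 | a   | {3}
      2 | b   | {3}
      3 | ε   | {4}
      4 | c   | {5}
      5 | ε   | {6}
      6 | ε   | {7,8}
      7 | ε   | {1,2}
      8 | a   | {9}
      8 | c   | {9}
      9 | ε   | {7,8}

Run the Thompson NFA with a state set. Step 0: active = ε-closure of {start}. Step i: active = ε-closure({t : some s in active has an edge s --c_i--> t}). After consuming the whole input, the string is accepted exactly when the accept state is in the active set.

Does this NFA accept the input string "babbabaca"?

Answer: REJECT

Derivation:
start: ε-closure({0}) = {0,2}
'b' @ 1: {3,4}
'a' @ 2: {}  — state set empty
rest 'bbabaca' ignored (set empty)
end set {} — state 1 not in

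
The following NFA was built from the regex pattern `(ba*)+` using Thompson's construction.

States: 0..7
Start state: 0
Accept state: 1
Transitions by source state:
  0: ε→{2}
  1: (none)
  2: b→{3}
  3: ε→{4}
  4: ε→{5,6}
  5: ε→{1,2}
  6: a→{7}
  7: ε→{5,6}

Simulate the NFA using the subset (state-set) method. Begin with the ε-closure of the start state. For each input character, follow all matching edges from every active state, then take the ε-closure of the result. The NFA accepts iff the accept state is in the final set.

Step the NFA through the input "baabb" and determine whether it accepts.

Answer: ACCEPT

Derivation:
start: ε-closure({0}) = {0,2}
'b' @ 1: {1,2,3,4,5,6}  (accept∈set)
'a' @ 2: {1,2,5,6,7}  (accept∈set)
'a' @ 3: {1,2,5,6,7}  (accept∈set)
'b' @ 4: {1,2,3,4,5,6}  (accept∈set)
'b' @ 5: {1,2,3,4,5,6}  (accept∈set)
after full input: {1,2,3,4,5,6}  (accept=1 in)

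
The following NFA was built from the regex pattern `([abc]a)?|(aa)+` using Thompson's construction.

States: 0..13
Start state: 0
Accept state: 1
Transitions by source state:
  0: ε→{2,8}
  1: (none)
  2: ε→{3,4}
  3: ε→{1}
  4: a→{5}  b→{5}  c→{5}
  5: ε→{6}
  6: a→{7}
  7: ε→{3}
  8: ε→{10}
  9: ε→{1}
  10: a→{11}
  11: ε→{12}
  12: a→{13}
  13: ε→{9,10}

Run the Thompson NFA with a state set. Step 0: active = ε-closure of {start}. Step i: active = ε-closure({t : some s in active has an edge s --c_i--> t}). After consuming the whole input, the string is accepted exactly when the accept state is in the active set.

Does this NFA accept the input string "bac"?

start: ε-closure({0}) = {0,1,2,3,4,8,10}
'b' @ 1: {5,6}
'a' @ 2: {1,3,7}  (accept∈set)
'c' @ 3: {}  — dead — no transitions
final: {}; accept 1 not in set

Answer: REJECT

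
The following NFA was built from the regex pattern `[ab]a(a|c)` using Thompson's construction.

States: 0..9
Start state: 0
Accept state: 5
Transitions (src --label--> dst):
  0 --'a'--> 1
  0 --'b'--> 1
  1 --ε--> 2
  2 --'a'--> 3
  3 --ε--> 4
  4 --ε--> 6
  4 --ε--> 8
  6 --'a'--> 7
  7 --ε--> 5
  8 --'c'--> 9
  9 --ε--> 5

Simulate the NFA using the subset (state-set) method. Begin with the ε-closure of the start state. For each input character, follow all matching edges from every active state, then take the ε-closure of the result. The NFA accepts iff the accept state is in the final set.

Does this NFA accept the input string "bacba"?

Answer: REJECT

Derivation:
initial (ε-close {0}): {0}
'b' @ 1: {1,2}
'a' @ 2: {3,4,6,8}
'c' @ 3: {5,9}  [accepting]
'b' @ 4: {}  — dead — no transitions
rest 'a' ignored (set empty)
final: {}; accept 5 not in set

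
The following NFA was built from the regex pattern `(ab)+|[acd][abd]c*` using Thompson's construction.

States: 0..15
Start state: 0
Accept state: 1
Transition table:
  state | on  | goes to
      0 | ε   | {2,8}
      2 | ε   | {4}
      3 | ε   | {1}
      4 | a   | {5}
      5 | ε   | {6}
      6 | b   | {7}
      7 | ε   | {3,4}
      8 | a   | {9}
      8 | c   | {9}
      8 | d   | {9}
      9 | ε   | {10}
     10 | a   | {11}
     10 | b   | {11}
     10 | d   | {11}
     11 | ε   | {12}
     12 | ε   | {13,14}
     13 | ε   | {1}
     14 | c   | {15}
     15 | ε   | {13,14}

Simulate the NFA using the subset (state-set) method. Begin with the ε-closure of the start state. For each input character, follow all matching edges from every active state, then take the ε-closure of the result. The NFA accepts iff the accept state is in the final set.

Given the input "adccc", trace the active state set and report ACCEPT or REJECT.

Answer: ACCEPT

Derivation:
start: ε-closure({0}) = {0,2,4,8}
'a' @ 1: {5,6,9,10}
'd' @ 2: {1,11,12,13,14}  [accepting]
'c' @ 3: {1,13,14,15}  [accepting]
'c' @ 4: {1,13,14,15}  [accepting]
'c' @ 5: {1,13,14,15}  [accepting]
final: {1,13,14,15}; accept 1 in set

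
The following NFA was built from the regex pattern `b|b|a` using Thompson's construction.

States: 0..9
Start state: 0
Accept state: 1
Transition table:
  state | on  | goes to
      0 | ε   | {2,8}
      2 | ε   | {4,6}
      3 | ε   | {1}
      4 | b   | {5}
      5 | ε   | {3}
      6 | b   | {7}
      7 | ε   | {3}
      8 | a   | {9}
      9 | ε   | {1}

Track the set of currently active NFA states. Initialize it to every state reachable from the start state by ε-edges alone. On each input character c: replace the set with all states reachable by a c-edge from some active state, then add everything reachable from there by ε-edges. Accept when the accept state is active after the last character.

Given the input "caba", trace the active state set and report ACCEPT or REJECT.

S₀ = ε-closure({0}) = {0,2,4,6,8}
'c' @ 1: {}  — no active states
rest 'aba' ignored (set empty)
final: {}; accept 1 not in set

Answer: REJECT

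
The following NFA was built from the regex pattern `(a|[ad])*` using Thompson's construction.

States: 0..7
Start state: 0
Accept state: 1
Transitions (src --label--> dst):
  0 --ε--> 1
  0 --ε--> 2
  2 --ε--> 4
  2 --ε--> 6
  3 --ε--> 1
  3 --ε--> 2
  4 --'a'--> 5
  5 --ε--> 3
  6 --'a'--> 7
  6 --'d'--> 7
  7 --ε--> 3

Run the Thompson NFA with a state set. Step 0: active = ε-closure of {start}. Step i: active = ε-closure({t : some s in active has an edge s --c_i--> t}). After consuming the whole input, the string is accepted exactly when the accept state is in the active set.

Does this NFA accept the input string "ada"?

Answer: ACCEPT

Steps:
S₀ = ε-closure({0}) = {0,1,2,4,6}
'a' @ 1: {1,2,3,4,5,6,7}  [accepting]
'd' @ 2: {1,2,3,4,6,7}  [accepting]
'a' @ 3: {1,2,3,4,5,6,7}  [accepting]
final: {1,2,3,4,5,6,7}; accept 1 in set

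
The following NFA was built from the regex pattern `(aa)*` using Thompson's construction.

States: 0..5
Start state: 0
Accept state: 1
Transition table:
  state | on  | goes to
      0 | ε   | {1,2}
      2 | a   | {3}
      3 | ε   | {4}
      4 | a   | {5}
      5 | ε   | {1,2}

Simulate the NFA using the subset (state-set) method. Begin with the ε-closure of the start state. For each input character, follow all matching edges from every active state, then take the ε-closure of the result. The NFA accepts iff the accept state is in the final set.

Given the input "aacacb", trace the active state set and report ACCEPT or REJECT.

start: ε-closure({0}) = {0,1,2}
'a' @ 1: {3,4}
'a' @ 2: {1,2,5}  [accepting]
'c' @ 3: {}  — state set empty
rest 'acb' ignored (set empty)
after full input: {}  (accept=1 not in)

Answer: REJECT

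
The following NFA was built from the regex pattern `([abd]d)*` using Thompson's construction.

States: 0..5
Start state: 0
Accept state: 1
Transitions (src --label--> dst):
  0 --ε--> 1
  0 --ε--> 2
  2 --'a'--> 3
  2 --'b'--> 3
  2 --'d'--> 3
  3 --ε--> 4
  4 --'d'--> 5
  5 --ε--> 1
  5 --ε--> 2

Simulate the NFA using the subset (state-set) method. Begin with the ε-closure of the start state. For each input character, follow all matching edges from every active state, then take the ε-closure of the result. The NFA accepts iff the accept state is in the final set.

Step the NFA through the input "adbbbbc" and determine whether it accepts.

Answer: REJECT

Trace:
start: ε-closure({0}) = {0,1,2}
'a' @ 1: {3,4}
'd' @ 2: {1,2,5}  ✓accept
'b' @ 3: {3,4}
'b' @ 4: {}  — no active states
rest 'bbc' ignored (set empty)
end set {} — state 1 not in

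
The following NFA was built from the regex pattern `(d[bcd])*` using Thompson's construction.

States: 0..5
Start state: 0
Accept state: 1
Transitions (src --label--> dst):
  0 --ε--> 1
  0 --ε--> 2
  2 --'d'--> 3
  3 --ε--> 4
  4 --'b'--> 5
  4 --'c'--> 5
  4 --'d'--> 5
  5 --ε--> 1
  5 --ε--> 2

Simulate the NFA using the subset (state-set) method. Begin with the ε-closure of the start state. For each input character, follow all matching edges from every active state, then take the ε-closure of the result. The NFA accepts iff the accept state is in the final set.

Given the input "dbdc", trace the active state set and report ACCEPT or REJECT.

S₀ = ε-closure({0}) = {0,1,2}
'd' @ 1: {3,4}
'b' @ 2: {1,2,5}  (accept∈set)
'd' @ 3: {3,4}
'c' @ 4: {1,2,5}  (accept∈set)
final: {1,2,5}; accept 1 in set

Answer: ACCEPT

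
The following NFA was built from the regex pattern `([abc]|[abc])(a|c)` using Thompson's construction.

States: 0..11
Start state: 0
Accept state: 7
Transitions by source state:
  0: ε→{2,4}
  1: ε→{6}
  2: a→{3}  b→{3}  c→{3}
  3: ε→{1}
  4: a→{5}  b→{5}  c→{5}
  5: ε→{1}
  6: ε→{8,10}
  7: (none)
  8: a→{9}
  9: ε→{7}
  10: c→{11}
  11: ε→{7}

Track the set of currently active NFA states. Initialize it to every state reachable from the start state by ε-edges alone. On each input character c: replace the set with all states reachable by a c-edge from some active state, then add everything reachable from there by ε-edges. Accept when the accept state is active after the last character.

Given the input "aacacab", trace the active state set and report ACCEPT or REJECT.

Answer: REJECT

Steps:
start: ε-closure({0}) = {0,2,4}
'a' @ 1: {1,3,5,6,8,10}
'a' @ 2: {7,9}  ✓accept
'c' @ 3: {}  — state set empty
rest 'acab' ignored (set empty)
after full input: {}  (accept=7 not in)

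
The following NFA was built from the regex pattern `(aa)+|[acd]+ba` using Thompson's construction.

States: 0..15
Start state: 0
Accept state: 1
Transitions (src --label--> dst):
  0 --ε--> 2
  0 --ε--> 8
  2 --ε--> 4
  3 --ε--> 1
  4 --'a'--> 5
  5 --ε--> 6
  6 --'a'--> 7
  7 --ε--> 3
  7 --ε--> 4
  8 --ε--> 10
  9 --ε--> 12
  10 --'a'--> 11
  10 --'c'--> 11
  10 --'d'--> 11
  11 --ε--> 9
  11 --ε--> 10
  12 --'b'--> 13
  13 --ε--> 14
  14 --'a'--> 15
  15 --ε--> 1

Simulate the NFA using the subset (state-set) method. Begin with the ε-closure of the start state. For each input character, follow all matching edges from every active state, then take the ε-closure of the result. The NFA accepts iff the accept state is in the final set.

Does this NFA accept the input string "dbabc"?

initial (ε-close {0}): {0,2,4,8,10}
'd' @ 1: {9,10,11,12}
'b' @ 2: {13,14}
'a' @ 3: {1,15}  [accepting]
'b' @ 4: {}  — dead — no transitions
rest 'c' ignored (set empty)
final: {}; accept 1 not in set

Answer: REJECT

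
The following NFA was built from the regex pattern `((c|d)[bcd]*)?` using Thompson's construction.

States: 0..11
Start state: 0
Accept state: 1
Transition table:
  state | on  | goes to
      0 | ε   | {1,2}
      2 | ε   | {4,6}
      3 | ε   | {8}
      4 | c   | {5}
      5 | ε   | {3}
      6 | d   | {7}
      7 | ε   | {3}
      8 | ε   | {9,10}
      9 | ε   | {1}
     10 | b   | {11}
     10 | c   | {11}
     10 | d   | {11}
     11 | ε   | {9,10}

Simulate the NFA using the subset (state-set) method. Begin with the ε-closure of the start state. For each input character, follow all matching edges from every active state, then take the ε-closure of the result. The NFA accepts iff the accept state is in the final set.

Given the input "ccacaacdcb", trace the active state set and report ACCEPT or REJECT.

start: ε-closure({0}) = {0,1,2,4,6}
'c' @ 1: {1,3,5,8,9,10}  [accepting]
'c' @ 2: {1,9,10,11}  [accepting]
'a' @ 3: {}  — no active states
rest 'caacdcb' ignored (set empty)
end set {} — state 1 not in

Answer: REJECT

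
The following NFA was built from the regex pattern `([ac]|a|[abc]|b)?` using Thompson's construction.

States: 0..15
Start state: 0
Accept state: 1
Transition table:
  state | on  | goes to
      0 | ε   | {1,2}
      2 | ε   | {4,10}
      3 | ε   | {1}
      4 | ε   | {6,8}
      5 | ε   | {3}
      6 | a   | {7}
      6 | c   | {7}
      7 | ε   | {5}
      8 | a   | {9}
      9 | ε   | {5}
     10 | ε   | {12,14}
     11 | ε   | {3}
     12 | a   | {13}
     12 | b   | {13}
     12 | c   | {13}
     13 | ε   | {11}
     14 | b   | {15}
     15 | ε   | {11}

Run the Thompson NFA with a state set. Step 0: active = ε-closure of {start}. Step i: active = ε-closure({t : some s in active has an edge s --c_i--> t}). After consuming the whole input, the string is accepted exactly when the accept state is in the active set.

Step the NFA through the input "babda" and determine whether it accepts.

initial (ε-close {0}): {0,1,2,4,6,8,10,12,14}
'b' @ 1: {1,3,11,13,15}  [accepting]
'a' @ 2: {}  — dead — no transitions
rest 'bda' ignored (set empty)
final: {}; accept 1 not in set

Answer: REJECT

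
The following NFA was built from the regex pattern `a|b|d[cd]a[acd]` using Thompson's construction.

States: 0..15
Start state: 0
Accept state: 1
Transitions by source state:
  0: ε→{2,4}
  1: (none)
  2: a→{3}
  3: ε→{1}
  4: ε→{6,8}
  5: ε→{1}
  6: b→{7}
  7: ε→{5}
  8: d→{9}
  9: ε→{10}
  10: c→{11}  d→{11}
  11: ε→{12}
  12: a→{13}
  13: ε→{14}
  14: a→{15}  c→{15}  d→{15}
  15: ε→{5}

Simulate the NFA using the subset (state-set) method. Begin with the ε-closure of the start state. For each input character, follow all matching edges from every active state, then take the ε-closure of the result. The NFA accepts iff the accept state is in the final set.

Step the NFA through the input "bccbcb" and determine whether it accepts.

start: ε-closure({0}) = {0,2,4,6,8}
'b' @ 1: {1,5,7}  (accept∈set)
'c' @ 2: {}  — dead — no transitions
rest 'cbcb' ignored (set empty)
after full input: {}  (accept=1 not in)

Answer: REJECT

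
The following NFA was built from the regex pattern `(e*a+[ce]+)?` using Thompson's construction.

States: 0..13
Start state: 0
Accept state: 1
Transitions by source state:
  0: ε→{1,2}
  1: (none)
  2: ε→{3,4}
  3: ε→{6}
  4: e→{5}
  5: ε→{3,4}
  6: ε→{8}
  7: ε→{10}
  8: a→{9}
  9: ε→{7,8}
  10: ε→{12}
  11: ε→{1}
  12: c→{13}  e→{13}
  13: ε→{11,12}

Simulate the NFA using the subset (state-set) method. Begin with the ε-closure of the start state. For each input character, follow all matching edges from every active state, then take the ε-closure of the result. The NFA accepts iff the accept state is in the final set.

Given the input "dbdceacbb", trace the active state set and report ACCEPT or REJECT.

Answer: REJECT

Trace:
initial (ε-close {0}): {0,1,2,3,4,6,8}
'd' @ 1: {}  — no active states
rest 'bdceacbb' ignored (set empty)
after full input: {}  (accept=1 not in)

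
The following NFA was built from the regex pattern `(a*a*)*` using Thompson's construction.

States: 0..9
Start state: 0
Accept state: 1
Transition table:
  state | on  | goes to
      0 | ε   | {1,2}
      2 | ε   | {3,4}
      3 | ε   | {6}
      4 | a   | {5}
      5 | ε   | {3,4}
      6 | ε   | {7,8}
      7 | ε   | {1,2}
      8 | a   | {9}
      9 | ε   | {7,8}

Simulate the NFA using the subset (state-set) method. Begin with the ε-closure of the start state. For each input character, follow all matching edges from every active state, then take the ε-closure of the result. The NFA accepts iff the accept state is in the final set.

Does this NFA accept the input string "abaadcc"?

Answer: REJECT

Derivation:
start: ε-closure({0}) = {0,1,2,3,4,6,7,8}
'a' @ 1: {1,2,3,4,5,6,7,8,9}  ✓accept
'b' @ 2: {}  — dead — no transitions
rest 'aadcc' ignored (set empty)
end set {} — state 1 not in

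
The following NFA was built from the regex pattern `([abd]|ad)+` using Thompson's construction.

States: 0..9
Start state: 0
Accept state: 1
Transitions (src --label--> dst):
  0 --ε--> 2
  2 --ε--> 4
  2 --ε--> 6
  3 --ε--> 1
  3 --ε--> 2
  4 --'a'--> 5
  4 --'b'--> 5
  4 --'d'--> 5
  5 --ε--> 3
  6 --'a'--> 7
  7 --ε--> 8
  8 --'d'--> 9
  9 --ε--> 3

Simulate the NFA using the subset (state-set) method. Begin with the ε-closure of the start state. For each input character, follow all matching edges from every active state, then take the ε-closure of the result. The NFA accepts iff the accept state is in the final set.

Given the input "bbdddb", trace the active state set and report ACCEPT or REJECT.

Answer: ACCEPT

Steps:
initial (ε-close {0}): {0,2,4,6}
'b' @ 1: {1,2,3,4,5,6}  ✓accept
'b' @ 2: {1,2,3,4,5,6}  ✓accept
'd' @ 3: {1,2,3,4,5,6}  ✓accept
'd' @ 4: {1,2,3,4,5,6}  ✓accept
'd' @ 5: {1,2,3,4,5,6}  ✓accept
'b' @ 6: {1,2,3,4,5,6}  ✓accept
final: {1,2,3,4,5,6}; accept 1 in set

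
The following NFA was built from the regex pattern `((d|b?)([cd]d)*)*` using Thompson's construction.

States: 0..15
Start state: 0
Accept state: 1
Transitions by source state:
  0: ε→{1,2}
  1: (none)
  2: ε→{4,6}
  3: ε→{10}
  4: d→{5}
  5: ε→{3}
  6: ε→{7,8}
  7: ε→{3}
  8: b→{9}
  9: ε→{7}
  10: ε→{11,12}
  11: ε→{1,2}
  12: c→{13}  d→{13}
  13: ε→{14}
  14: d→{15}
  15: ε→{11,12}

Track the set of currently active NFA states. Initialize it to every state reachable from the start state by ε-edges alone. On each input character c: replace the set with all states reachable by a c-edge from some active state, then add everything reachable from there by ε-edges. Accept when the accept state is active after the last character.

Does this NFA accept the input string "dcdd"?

start: ε-closure({0}) = {0,1,2,3,4,6,7,8,10,11,12}
'd' @ 1: {1,2,3,4,5,6,7,8,10,11,12,13,14}  [accepting]
'c' @ 2: {13,14}
'd' @ 3: {1,2,3,4,6,7,8,10,11,12,15}  [accepting]
'd' @ 4: {1,2,3,4,5,6,7,8,10,11,12,13,14}  [accepting]
final: {1,2,3,4,5,6,7,8,10,11,12,13,14}; accept 1 in set

Answer: ACCEPT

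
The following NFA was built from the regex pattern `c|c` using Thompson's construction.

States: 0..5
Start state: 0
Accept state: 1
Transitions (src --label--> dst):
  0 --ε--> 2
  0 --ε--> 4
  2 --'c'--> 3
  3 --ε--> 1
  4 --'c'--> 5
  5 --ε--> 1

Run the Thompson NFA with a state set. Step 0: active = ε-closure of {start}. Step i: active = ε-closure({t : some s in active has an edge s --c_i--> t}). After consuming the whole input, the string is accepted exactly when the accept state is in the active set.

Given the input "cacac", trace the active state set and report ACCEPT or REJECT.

Answer: REJECT

Trace:
initial (ε-close {0}): {0,2,4}
'c' @ 1: {1,3,5}  [accepting]
'a' @ 2: {}  — no active states
rest 'cac' ignored (set empty)
final: {}; accept 1 not in set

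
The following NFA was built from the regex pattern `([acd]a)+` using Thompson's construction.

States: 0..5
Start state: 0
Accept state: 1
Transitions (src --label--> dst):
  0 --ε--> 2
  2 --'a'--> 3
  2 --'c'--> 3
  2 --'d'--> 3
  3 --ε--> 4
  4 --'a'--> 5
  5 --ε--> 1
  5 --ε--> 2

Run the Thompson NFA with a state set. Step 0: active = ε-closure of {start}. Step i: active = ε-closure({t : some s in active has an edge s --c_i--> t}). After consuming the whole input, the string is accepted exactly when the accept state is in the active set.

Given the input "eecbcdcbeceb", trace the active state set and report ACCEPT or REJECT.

Answer: REJECT

Trace:
start: ε-closure({0}) = {0,2}
'e' @ 1: {}  — no active states
rest 'ecbcdcbeceb' ignored (set empty)
end set {} — state 1 not in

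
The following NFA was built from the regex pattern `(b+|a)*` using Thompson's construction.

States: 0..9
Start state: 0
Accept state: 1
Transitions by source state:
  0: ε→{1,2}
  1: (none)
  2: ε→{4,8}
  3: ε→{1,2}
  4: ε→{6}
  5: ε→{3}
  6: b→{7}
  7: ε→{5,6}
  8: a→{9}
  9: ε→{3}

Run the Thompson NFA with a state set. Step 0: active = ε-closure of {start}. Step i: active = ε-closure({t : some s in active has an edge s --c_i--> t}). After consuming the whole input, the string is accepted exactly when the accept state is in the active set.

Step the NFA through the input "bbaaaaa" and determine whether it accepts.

Answer: ACCEPT

Derivation:
initial (ε-close {0}): {0,1,2,4,6,8}
'b' @ 1: {1,2,3,4,5,6,7,8}  (accept∈set)
'b' @ 2: {1,2,3,4,5,6,7,8}  (accept∈set)
'a' @ 3: {1,2,3,4,6,8,9}  (accept∈set)
'a' @ 4: {1,2,3,4,6,8,9}  (accept∈set)
'a' @ 5: {1,2,3,4,6,8,9}  (accept∈set)
'a' @ 6: {1,2,3,4,6,8,9}  (accept∈set)
'a' @ 7: {1,2,3,4,6,8,9}  (accept∈set)
after full input: {1,2,3,4,6,8,9}  (accept=1 in)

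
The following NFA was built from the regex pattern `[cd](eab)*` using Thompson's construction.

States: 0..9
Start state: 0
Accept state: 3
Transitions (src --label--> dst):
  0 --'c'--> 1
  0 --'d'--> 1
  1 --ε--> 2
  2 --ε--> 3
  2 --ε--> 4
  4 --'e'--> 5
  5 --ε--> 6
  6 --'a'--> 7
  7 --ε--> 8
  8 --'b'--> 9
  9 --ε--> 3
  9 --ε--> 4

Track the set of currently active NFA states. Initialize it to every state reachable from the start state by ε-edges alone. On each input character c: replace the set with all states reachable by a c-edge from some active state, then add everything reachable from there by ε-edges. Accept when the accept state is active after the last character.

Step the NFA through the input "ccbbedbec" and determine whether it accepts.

Answer: REJECT

Steps:
S₀ = ε-closure({0}) = {0}
'c' @ 1: {1,2,3,4}  ✓accept
'c' @ 2: {}  — state set empty
rest 'bbedbec' ignored (set empty)
end set {} — state 3 not in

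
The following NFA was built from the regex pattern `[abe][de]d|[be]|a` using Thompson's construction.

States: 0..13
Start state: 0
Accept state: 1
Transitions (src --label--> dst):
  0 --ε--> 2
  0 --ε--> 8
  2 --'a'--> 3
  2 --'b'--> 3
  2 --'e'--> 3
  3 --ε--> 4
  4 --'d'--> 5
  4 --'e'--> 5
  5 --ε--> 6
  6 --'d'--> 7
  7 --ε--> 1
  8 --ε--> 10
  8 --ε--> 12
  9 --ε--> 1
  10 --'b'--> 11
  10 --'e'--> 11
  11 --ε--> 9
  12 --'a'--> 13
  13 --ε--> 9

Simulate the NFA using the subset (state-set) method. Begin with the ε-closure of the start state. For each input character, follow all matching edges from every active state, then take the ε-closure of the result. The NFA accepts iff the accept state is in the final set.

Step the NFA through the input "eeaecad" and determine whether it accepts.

start: ε-closure({0}) = {0,2,8,10,12}
'e' @ 1: {1,3,4,9,11}  [accepting]
'e' @ 2: {5,6}
'a' @ 3: {}  — no active states
rest 'ecad' ignored (set empty)
after full input: {}  (accept=1 not in)

Answer: REJECT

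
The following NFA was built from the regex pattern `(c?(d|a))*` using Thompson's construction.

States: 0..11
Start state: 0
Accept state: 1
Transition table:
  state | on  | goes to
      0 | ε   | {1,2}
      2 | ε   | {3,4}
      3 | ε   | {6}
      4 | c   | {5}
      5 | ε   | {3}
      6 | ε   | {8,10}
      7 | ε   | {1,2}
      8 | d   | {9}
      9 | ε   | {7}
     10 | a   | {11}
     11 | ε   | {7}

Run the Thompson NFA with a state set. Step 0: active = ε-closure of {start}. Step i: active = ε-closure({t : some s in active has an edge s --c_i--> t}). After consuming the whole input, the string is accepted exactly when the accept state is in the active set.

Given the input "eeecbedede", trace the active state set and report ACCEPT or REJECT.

Answer: REJECT

Derivation:
S₀ = ε-closure({0}) = {0,1,2,3,4,6,8,10}
'e' @ 1: {}  — state set empty
rest 'eecbedede' ignored (set empty)
final: {}; accept 1 not in set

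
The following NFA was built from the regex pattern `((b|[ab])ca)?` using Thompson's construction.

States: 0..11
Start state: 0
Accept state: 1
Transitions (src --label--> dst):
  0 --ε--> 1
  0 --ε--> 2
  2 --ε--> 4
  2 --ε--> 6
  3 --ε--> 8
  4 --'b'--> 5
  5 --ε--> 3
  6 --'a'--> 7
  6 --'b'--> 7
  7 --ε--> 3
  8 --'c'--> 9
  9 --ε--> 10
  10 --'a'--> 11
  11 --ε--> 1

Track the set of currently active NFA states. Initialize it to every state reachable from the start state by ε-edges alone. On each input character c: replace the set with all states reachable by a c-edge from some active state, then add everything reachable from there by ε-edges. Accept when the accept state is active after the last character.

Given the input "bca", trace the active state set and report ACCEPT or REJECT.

Answer: ACCEPT

Derivation:
initial (ε-close {0}): {0,1,2,4,6}
'b' @ 1: {3,5,7,8}
'c' @ 2: {9,10}
'a' @ 3: {1,11}  [accepting]
final: {1,11}; accept 1 in set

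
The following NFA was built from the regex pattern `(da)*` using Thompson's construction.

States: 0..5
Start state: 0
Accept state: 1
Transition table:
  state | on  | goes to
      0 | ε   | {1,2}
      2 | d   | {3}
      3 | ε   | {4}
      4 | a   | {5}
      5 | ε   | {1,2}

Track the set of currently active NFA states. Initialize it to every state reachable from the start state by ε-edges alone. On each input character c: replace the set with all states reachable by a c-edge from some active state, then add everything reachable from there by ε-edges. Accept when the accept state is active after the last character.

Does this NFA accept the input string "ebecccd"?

Answer: REJECT

Derivation:
start: ε-closure({0}) = {0,1,2}
'e' @ 1: {}  — state set empty
rest 'becccd' ignored (set empty)
after full input: {}  (accept=1 not in)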